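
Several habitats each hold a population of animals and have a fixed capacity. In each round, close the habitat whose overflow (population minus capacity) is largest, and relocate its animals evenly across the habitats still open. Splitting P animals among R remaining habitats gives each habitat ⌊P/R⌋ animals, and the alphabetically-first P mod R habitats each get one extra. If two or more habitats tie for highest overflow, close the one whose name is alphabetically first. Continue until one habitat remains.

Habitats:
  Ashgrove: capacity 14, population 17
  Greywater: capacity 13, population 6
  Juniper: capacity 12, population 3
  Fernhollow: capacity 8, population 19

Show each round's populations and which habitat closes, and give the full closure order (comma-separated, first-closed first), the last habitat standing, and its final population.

Closure order: Fernhollow, Ashgrove, Greywater
Last habitat: Juniper with 45 animals

Round 1: Ashgrove=17 Fernhollow=19 Greywater=6 Juniper=3 → close Fernhollow (overflow 11)
  19÷3 = 6 each, +1 to first 1
Round 2: Ashgrove=24 Greywater=12 Juniper=9 → close Ashgrove (overflow 10)
  24÷2 = 12 each, +1 to first 0
Round 3: Greywater=24 Juniper=21 → close Greywater (overflow 11)
  24÷1 = 24 each, +1 to first 0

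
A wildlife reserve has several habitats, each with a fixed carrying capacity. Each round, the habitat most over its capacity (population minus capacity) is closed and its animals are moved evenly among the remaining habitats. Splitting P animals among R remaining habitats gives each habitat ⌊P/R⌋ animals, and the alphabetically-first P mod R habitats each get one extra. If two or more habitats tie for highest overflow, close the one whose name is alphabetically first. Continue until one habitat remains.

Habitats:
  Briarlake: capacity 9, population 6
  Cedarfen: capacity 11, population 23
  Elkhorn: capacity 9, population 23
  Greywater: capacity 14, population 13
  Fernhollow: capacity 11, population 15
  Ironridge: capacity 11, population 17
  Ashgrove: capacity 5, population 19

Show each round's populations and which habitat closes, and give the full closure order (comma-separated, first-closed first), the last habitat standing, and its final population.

Closure order: Ashgrove, Elkhorn, Cedarfen, Ironridge, Fernhollow, Briarlake
Last habitat: Greywater with 116 animals

Round 1: Ashgrove=19 Briarlake=6 Cedarfen=23 Elkhorn=23 Fernhollow=15 Greywater=13 Ironridge=17 → close Ashgrove (overflow 14)
  19÷6 = 3 each, +1 to first 1
Round 2: Briarlake=10 Cedarfen=26 Elkhorn=26 Fernhollow=18 Greywater=16 Ironridge=20 → close Elkhorn (overflow 17)
  26÷5 = 5 each, +1 to first 1
Round 3: Briarlake=16 Cedarfen=31 Fernhollow=23 Greywater=21 Ironridge=25 → close Cedarfen (overflow 20)
  31÷4 = 7 each, +1 to first 3
Round 4: Briarlake=24 Fernhollow=31 Greywater=29 Ironridge=32 → close Ironridge (overflow 21)
  32÷3 = 10 each, +1 to first 2
Round 5: Briarlake=35 Fernhollow=42 Greywater=39 → close Fernhollow (overflow 31)
  42÷2 = 21 each, +1 to first 0
Round 6: Briarlake=56 Greywater=60 → close Briarlake (overflow 47)
  56÷1 = 56 each, +1 to first 0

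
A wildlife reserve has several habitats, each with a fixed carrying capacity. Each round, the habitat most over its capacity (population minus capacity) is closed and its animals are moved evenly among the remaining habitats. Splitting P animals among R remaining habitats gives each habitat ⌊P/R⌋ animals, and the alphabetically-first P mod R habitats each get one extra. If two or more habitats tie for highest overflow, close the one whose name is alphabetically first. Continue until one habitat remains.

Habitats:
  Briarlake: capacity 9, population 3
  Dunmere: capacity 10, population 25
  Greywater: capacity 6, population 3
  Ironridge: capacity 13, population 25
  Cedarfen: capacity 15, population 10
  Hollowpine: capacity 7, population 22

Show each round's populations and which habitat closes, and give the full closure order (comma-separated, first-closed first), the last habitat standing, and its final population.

Round 1: Briarlake=3 Cedarfen=10 Dunmere=25 Greywater=3 Hollowpine=22 Ironridge=25 → close Dunmere (overflow 15)
  25÷5 = 5 each, +1 to first 0
Round 2: Briarlake=8 Cedarfen=15 Greywater=8 Hollowpine=27 Ironridge=30 → close Hollowpine (overflow 20)
  27÷4 = 6 each, +1 to first 3
Round 3: Briarlake=15 Cedarfen=22 Greywater=15 Ironridge=36 → close Ironridge (overflow 23)
  36÷3 = 12 each, +1 to first 0
Round 4: Briarlake=27 Cedarfen=34 Greywater=27 → close Greywater (overflow 21)
  27÷2 = 13 each, +1 to first 1
Round 5: Briarlake=41 Cedarfen=47 → close Briarlake (overflow 32)
  41÷1 = 41 each, +1 to first 0

Closure order: Dunmere, Hollowpine, Ironridge, Greywater, Briarlake
Last habitat: Cedarfen with 88 animals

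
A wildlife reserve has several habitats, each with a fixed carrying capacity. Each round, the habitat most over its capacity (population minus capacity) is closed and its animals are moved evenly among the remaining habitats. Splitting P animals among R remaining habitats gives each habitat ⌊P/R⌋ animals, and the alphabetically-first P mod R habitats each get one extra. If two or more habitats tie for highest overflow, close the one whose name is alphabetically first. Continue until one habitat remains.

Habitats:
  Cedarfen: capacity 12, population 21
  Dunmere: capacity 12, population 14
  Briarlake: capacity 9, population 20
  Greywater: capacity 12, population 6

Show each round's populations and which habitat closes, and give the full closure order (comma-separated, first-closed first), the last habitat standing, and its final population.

Closure order: Briarlake, Cedarfen, Dunmere
Last habitat: Greywater with 61 animals

Round 1: Briarlake=20 Cedarfen=21 Dunmere=14 Greywater=6 → close Briarlake (overflow 11)
  20÷3 = 6 each, +1 to first 2
Round 2: Cedarfen=28 Dunmere=21 Greywater=12 → close Cedarfen (overflow 16)
  28÷2 = 14 each, +1 to first 0
Round 3: Dunmere=35 Greywater=26 → close Dunmere (overflow 23)
  35÷1 = 35 each, +1 to first 0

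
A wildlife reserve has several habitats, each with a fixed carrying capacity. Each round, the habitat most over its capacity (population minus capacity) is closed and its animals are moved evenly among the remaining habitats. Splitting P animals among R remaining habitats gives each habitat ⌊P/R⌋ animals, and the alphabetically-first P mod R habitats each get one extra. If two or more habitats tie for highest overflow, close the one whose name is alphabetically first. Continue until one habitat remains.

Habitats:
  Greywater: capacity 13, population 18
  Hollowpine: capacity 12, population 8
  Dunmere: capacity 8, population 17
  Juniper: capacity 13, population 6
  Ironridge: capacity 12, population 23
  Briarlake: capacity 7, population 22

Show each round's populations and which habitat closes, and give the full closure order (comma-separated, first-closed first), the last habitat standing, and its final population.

Round 1: Briarlake=22 Dunmere=17 Greywater=18 Hollowpine=8 Ironridge=23 Juniper=6 → close Briarlake (overflow 15)
  22÷5 = 4 each, +1 to first 2
Round 2: Dunmere=22 Greywater=23 Hollowpine=12 Ironridge=27 Juniper=10 → close Ironridge (overflow 15)
  27÷4 = 6 each, +1 to first 3
Round 3: Dunmere=29 Greywater=30 Hollowpine=19 Juniper=16 → close Dunmere (overflow 21)
  29÷3 = 9 each, +1 to first 2
Round 4: Greywater=40 Hollowpine=29 Juniper=25 → close Greywater (overflow 27)
  40÷2 = 20 each, +1 to first 0
Round 5: Hollowpine=49 Juniper=45 → close Hollowpine (overflow 37)
  49÷1 = 49 each, +1 to first 0

Closure order: Briarlake, Ironridge, Dunmere, Greywater, Hollowpine
Last habitat: Juniper with 94 animals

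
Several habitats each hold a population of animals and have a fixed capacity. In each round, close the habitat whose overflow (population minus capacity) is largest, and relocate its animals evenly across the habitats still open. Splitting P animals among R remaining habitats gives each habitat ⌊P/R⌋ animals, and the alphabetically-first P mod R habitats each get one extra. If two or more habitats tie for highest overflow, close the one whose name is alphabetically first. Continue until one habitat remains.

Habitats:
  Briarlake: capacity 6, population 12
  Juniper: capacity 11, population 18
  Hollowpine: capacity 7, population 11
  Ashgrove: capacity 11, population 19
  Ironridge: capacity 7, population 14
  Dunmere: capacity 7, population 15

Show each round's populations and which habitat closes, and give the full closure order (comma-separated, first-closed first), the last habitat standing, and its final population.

Round 1: Ashgrove=19 Briarlake=12 Dunmere=15 Hollowpine=11 Ironridge=14 Juniper=18 → close Ashgrove (overflow 8)
  19÷5 = 3 each, +1 to first 4
Round 2: Briarlake=16 Dunmere=19 Hollowpine=15 Ironridge=18 Juniper=21 → close Dunmere (overflow 12)
  19÷4 = 4 each, +1 to first 3
Round 3: Briarlake=21 Hollowpine=20 Ironridge=23 Juniper=25 → close Ironridge (overflow 16)
  23÷3 = 7 each, +1 to first 2
Round 4: Briarlake=29 Hollowpine=28 Juniper=32 → close Briarlake (overflow 23)
  29÷2 = 14 each, +1 to first 1
Round 5: Hollowpine=43 Juniper=46 → close Hollowpine (overflow 36)
  43÷1 = 43 each, +1 to first 0

Closure order: Ashgrove, Dunmere, Ironridge, Briarlake, Hollowpine
Last habitat: Juniper with 89 animals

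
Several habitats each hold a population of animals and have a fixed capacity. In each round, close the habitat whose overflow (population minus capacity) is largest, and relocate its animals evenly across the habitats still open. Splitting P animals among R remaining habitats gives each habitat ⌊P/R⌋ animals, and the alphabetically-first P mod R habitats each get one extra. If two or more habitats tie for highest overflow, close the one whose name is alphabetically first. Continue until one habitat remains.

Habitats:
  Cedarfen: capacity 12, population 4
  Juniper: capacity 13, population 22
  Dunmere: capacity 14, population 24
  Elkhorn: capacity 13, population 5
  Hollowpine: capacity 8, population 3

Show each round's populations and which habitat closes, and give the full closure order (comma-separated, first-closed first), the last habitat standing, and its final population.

Round 1: Cedarfen=4 Dunmere=24 Elkhorn=5 Hollowpine=3 Juniper=22 → close Dunmere (overflow 10)
  24÷4 = 6 each, +1 to first 0
Round 2: Cedarfen=10 Elkhorn=11 Hollowpine=9 Juniper=28 → close Juniper (overflow 15)
  28÷3 = 9 each, +1 to first 1
Round 3: Cedarfen=20 Elkhorn=20 Hollowpine=18 → close Hollowpine (overflow 10)
  18÷2 = 9 each, +1 to first 0
Round 4: Cedarfen=29 Elkhorn=29 → close Cedarfen (overflow 17)
  29÷1 = 29 each, +1 to first 0

Closure order: Dunmere, Juniper, Hollowpine, Cedarfen
Last habitat: Elkhorn with 58 animals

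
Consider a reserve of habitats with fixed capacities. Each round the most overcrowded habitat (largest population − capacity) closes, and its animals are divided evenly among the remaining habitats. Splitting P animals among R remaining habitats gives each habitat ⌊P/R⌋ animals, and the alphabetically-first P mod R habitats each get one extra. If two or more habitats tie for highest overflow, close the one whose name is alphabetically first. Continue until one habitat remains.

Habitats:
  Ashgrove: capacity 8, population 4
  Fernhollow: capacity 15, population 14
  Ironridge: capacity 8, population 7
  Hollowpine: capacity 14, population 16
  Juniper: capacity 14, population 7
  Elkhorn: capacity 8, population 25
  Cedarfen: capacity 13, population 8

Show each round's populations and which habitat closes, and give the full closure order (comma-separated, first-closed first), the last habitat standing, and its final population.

Closure order: Elkhorn, Hollowpine, Fernhollow, Ironridge, Ashgrove, Cedarfen
Last habitat: Juniper with 81 animals

Round 1: Ashgrove=4 Cedarfen=8 Elkhorn=25 Fernhollow=14 Hollowpine=16 Ironridge=7 Juniper=7 → close Elkhorn (overflow 17)
  25÷6 = 4 each, +1 to first 1
Round 2: Ashgrove=9 Cedarfen=12 Fernhollow=18 Hollowpine=20 Ironridge=11 Juniper=11 → close Hollowpine (overflow 6)
  20÷5 = 4 each, +1 to first 0
Round 3: Ashgrove=13 Cedarfen=16 Fernhollow=22 Ironridge=15 Juniper=15 → close Fernhollow (overflow 7)
  22÷4 = 5 each, +1 to first 2
Round 4: Ashgrove=19 Cedarfen=22 Ironridge=20 Juniper=20 → close Ironridge (overflow 12)
  20÷3 = 6 each, +1 to first 2
Round 5: Ashgrove=26 Cedarfen=29 Juniper=26 → close Ashgrove (overflow 18)
  26÷2 = 13 each, +1 to first 0
Round 6: Cedarfen=42 Juniper=39 → close Cedarfen (overflow 29)
  42÷1 = 42 each, +1 to first 0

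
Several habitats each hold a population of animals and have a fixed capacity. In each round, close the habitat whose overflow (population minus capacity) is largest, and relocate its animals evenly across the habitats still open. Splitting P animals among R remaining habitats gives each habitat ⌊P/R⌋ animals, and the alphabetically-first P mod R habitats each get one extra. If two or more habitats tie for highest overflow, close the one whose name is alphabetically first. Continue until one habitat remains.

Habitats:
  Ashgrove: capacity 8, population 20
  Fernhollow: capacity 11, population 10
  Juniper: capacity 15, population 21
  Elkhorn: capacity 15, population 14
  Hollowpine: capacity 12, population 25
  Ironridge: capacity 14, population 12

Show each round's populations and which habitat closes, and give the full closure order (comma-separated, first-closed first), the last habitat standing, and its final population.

Closure order: Hollowpine, Ashgrove, Juniper, Elkhorn, Fernhollow
Last habitat: Ironridge with 102 animals

Round 1: Ashgrove=20 Elkhorn=14 Fernhollow=10 Hollowpine=25 Ironridge=12 Juniper=21 → close Hollowpine (overflow 13)
  25÷5 = 5 each, +1 to first 0
Round 2: Ashgrove=25 Elkhorn=19 Fernhollow=15 Ironridge=17 Juniper=26 → close Ashgrove (overflow 17)
  25÷4 = 6 each, +1 to first 1
Round 3: Elkhorn=26 Fernhollow=21 Ironridge=23 Juniper=32 → close Juniper (overflow 17)
  32÷3 = 10 each, +1 to first 2
Round 4: Elkhorn=37 Fernhollow=32 Ironridge=33 → close Elkhorn (overflow 22)
  37÷2 = 18 each, +1 to first 1
Round 5: Fernhollow=51 Ironridge=51 → close Fernhollow (overflow 40)
  51÷1 = 51 each, +1 to first 0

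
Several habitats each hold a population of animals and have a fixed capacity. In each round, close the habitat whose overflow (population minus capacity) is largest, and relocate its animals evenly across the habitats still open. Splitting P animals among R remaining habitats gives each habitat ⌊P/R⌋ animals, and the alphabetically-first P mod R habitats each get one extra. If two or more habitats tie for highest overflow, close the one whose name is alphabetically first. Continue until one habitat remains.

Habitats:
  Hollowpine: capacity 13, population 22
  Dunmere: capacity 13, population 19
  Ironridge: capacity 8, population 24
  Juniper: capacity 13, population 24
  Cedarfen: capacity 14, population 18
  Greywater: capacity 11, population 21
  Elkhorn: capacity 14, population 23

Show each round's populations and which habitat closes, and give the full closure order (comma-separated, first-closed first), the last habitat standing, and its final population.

Round 1: Cedarfen=18 Dunmere=19 Elkhorn=23 Greywater=21 Hollowpine=22 Ironridge=24 Juniper=24 → close Ironridge (overflow 16)
  24÷6 = 4 each, +1 to first 0
Round 2: Cedarfen=22 Dunmere=23 Elkhorn=27 Greywater=25 Hollowpine=26 Juniper=28 → close Juniper (overflow 15)
  28÷5 = 5 each, +1 to first 3
Round 3: Cedarfen=28 Dunmere=29 Elkhorn=33 Greywater=30 Hollowpine=31 → close Elkhorn (overflow 19)
  33÷4 = 8 each, +1 to first 1
Round 4: Cedarfen=37 Dunmere=37 Greywater=38 Hollowpine=39 → close Greywater (overflow 27)
  38÷3 = 12 each, +1 to first 2
Round 5: Cedarfen=50 Dunmere=50 Hollowpine=51 → close Hollowpine (overflow 38)
  51÷2 = 25 each, +1 to first 1
Round 6: Cedarfen=76 Dunmere=75 → close Cedarfen (overflow 62)
  76÷1 = 76 each, +1 to first 0

Closure order: Ironridge, Juniper, Elkhorn, Greywater, Hollowpine, Cedarfen
Last habitat: Dunmere with 151 animals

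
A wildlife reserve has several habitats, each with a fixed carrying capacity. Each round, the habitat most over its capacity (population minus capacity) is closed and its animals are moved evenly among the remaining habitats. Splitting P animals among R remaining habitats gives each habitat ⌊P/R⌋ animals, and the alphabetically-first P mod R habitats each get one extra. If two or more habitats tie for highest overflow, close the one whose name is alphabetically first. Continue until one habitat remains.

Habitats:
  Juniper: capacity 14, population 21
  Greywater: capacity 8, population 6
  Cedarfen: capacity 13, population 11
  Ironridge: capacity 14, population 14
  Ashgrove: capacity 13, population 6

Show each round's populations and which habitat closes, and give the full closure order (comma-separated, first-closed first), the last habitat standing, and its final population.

Round 1: Ashgrove=6 Cedarfen=11 Greywater=6 Ironridge=14 Juniper=21 → close Juniper (overflow 7)
  21÷4 = 5 each, +1 to first 1
Round 2: Ashgrove=12 Cedarfen=16 Greywater=11 Ironridge=19 → close Ironridge (overflow 5)
  19÷3 = 6 each, +1 to first 1
Round 3: Ashgrove=19 Cedarfen=22 Greywater=17 → close Cedarfen (overflow 9)
  22÷2 = 11 each, +1 to first 0
Round 4: Ashgrove=30 Greywater=28 → close Greywater (overflow 20)
  28÷1 = 28 each, +1 to first 0

Closure order: Juniper, Ironridge, Cedarfen, Greywater
Last habitat: Ashgrove with 58 animals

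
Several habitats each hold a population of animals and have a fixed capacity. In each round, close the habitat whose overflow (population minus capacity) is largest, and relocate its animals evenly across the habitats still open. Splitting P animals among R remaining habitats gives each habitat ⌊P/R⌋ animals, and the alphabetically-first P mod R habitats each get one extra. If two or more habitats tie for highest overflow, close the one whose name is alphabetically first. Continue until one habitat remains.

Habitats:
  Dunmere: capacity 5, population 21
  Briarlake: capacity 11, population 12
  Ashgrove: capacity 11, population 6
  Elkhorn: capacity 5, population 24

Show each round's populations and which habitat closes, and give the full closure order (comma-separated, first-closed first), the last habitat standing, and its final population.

Closure order: Elkhorn, Dunmere, Briarlake
Last habitat: Ashgrove with 63 animals

Round 1: Ashgrove=6 Briarlake=12 Dunmere=21 Elkhorn=24 → close Elkhorn (overflow 19)
  24÷3 = 8 each, +1 to first 0
Round 2: Ashgrove=14 Briarlake=20 Dunmere=29 → close Dunmere (overflow 24)
  29÷2 = 14 each, +1 to first 1
Round 3: Ashgrove=29 Briarlake=34 → close Briarlake (overflow 23)
  34÷1 = 34 each, +1 to first 0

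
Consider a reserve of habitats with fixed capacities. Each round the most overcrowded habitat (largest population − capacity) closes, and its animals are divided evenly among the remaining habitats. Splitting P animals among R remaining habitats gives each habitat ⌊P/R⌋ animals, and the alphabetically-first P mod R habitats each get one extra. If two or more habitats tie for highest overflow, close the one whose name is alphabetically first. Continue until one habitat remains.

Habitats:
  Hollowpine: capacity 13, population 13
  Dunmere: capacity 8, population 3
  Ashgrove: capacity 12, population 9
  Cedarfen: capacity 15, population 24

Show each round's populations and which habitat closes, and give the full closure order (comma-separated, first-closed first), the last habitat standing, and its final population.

Closure order: Cedarfen, Hollowpine, Ashgrove
Last habitat: Dunmere with 49 animals

Round 1: Ashgrove=9 Cedarfen=24 Dunmere=3 Hollowpine=13 → close Cedarfen (overflow 9)
  24÷3 = 8 each, +1 to first 0
Round 2: Ashgrove=17 Dunmere=11 Hollowpine=21 → close Hollowpine (overflow 8)
  21÷2 = 10 each, +1 to first 1
Round 3: Ashgrove=28 Dunmere=21 → close Ashgrove (overflow 16)
  28÷1 = 28 each, +1 to first 0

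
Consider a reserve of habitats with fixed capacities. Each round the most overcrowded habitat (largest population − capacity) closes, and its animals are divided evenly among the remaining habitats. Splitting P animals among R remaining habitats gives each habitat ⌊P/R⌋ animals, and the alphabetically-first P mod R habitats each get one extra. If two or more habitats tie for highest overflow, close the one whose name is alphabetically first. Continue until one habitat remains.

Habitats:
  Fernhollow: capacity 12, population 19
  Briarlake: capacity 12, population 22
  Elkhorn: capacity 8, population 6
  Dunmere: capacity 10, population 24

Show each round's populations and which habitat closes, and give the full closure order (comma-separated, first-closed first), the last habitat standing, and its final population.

Round 1: Briarlake=22 Dunmere=24 Elkhorn=6 Fernhollow=19 → close Dunmere (overflow 14)
  24÷3 = 8 each, +1 to first 0
Round 2: Briarlake=30 Elkhorn=14 Fernhollow=27 → close Briarlake (overflow 18)
  30÷2 = 15 each, +1 to first 0
Round 3: Elkhorn=29 Fernhollow=42 → close Fernhollow (overflow 30)
  42÷1 = 42 each, +1 to first 0

Closure order: Dunmere, Briarlake, Fernhollow
Last habitat: Elkhorn with 71 animals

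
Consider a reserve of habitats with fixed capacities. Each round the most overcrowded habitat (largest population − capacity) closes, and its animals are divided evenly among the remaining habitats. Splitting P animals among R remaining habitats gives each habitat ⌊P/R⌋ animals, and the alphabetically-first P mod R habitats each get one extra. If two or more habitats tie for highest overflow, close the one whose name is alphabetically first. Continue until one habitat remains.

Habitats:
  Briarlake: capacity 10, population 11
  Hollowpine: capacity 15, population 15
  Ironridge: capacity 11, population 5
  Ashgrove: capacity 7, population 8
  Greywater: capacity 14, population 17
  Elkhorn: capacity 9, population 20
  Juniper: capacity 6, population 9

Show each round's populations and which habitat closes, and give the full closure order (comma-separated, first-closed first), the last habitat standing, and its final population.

Round 1: Ashgrove=8 Briarlake=11 Elkhorn=20 Greywater=17 Hollowpine=15 Ironridge=5 Juniper=9 → close Elkhorn (overflow 11)
  20÷6 = 3 each, +1 to first 2
Round 2: Ashgrove=12 Briarlake=15 Greywater=20 Hollowpine=18 Ironridge=8 Juniper=12 → close Greywater (overflow 6)
  20÷5 = 4 each, +1 to first 0
Round 3: Ashgrove=16 Briarlake=19 Hollowpine=22 Ironridge=12 Juniper=16 → close Juniper (overflow 10)
  16÷4 = 4 each, +1 to first 0
Round 4: Ashgrove=20 Briarlake=23 Hollowpine=26 Ironridge=16 → close Ashgrove (overflow 13)
  20÷3 = 6 each, +1 to first 2
Round 5: Briarlake=30 Hollowpine=33 Ironridge=22 → close Briarlake (overflow 20)
  30÷2 = 15 each, +1 to first 0
Round 6: Hollowpine=48 Ironridge=37 → close Hollowpine (overflow 33)
  48÷1 = 48 each, +1 to first 0

Closure order: Elkhorn, Greywater, Juniper, Ashgrove, Briarlake, Hollowpine
Last habitat: Ironridge with 85 animals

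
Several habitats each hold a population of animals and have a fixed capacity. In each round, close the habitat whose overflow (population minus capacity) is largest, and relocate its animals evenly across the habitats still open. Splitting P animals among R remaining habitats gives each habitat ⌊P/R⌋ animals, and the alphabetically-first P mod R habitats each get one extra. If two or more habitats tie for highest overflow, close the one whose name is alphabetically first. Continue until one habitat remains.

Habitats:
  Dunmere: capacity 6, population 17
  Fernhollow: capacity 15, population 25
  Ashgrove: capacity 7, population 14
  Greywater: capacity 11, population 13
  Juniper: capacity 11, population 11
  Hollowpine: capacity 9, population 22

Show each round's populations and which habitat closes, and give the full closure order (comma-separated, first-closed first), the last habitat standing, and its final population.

Round 1: Ashgrove=14 Dunmere=17 Fernhollow=25 Greywater=13 Hollowpine=22 Juniper=11 → close Hollowpine (overflow 13)
  22÷5 = 4 each, +1 to first 2
Round 2: Ashgrove=19 Dunmere=22 Fernhollow=29 Greywater=17 Juniper=15 → close Dunmere (overflow 16)
  22÷4 = 5 each, +1 to first 2
Round 3: Ashgrove=25 Fernhollow=35 Greywater=22 Juniper=20 → close Fernhollow (overflow 20)
  35÷3 = 11 each, +1 to first 2
Round 4: Ashgrove=37 Greywater=34 Juniper=31 → close Ashgrove (overflow 30)
  37÷2 = 18 each, +1 to first 1
Round 5: Greywater=53 Juniper=49 → close Greywater (overflow 42)
  53÷1 = 53 each, +1 to first 0

Closure order: Hollowpine, Dunmere, Fernhollow, Ashgrove, Greywater
Last habitat: Juniper with 102 animals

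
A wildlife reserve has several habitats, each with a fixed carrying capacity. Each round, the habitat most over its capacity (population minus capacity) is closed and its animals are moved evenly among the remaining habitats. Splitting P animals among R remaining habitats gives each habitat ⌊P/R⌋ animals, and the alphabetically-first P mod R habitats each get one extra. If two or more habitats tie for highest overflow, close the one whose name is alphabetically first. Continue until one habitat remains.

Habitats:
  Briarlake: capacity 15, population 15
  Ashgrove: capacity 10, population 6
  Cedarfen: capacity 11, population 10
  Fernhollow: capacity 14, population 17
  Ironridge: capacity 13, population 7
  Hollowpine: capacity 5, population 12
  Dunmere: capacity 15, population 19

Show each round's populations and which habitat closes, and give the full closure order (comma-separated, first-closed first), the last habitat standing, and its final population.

Round 1: Ashgrove=6 Briarlake=15 Cedarfen=10 Dunmere=19 Fernhollow=17 Hollowpine=12 Ironridge=7 → close Hollowpine (overflow 7)
  12÷6 = 2 each, +1 to first 0
Round 2: Ashgrove=8 Briarlake=17 Cedarfen=12 Dunmere=21 Fernhollow=19 Ironridge=9 → close Dunmere (overflow 6)
  21÷5 = 4 each, +1 to first 1
Round 3: Ashgrove=13 Briarlake=21 Cedarfen=16 Fernhollow=23 Ironridge=13 → close Fernhollow (overflow 9)
  23÷4 = 5 each, +1 to first 3
Round 4: Ashgrove=19 Briarlake=27 Cedarfen=22 Ironridge=18 → close Briarlake (overflow 12)
  27÷3 = 9 each, +1 to first 0
Round 5: Ashgrove=28 Cedarfen=31 Ironridge=27 → close Cedarfen (overflow 20)
  31÷2 = 15 each, +1 to first 1
Round 6: Ashgrove=44 Ironridge=42 → close Ashgrove (overflow 34)
  44÷1 = 44 each, +1 to first 0

Closure order: Hollowpine, Dunmere, Fernhollow, Briarlake, Cedarfen, Ashgrove
Last habitat: Ironridge with 86 animals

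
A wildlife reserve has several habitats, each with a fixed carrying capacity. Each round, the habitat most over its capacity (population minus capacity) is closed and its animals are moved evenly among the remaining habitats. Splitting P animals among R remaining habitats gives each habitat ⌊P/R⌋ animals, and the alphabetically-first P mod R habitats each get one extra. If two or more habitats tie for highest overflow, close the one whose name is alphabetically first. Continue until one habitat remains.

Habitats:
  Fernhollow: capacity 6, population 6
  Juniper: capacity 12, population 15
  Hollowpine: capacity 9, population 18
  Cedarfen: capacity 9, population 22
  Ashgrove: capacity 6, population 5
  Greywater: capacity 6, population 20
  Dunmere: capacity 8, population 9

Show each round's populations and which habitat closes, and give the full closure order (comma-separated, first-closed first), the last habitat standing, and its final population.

Round 1: Ashgrove=5 Cedarfen=22 Dunmere=9 Fernhollow=6 Greywater=20 Hollowpine=18 Juniper=15 → close Greywater (overflow 14)
  20÷6 = 3 each, +1 to first 2
Round 2: Ashgrove=9 Cedarfen=26 Dunmere=12 Fernhollow=9 Hollowpine=21 Juniper=18 → close Cedarfen (overflow 17)
  26÷5 = 5 each, +1 to first 1
Round 3: Ashgrove=15 Dunmere=17 Fernhollow=14 Hollowpine=26 Juniper=23 → close Hollowpine (overflow 17)
  26÷4 = 6 each, +1 to first 2
Round 4: Ashgrove=22 Dunmere=24 Fernhollow=20 Juniper=29 → close Juniper (overflow 17)
  29÷3 = 9 each, +1 to first 2
Round 5: Ashgrove=32 Dunmere=34 Fernhollow=29 → close Ashgrove (overflow 26)
  32÷2 = 16 each, +1 to first 0
Round 6: Dunmere=50 Fernhollow=45 → close Dunmere (overflow 42)
  50÷1 = 50 each, +1 to first 0

Closure order: Greywater, Cedarfen, Hollowpine, Juniper, Ashgrove, Dunmere
Last habitat: Fernhollow with 95 animals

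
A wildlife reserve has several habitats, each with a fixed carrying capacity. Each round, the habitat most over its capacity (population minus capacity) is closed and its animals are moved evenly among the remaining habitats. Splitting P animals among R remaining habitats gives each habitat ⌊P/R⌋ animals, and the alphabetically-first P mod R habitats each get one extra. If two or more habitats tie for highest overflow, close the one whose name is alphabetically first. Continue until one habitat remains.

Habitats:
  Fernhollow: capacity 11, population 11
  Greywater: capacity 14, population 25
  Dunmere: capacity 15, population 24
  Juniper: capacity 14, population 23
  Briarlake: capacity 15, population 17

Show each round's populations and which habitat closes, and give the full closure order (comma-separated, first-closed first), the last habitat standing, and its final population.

Round 1: Briarlake=17 Dunmere=24 Fernhollow=11 Greywater=25 Juniper=23 → close Greywater (overflow 11)
  25÷4 = 6 each, +1 to first 1
Round 2: Briarlake=24 Dunmere=30 Fernhollow=17 Juniper=29 → close Dunmere (overflow 15)
  30÷3 = 10 each, +1 to first 0
Round 3: Briarlake=34 Fernhollow=27 Juniper=39 → close Juniper (overflow 25)
  39÷2 = 19 each, +1 to first 1
Round 4: Briarlake=54 Fernhollow=46 → close Briarlake (overflow 39)
  54÷1 = 54 each, +1 to first 0

Closure order: Greywater, Dunmere, Juniper, Briarlake
Last habitat: Fernhollow with 100 animals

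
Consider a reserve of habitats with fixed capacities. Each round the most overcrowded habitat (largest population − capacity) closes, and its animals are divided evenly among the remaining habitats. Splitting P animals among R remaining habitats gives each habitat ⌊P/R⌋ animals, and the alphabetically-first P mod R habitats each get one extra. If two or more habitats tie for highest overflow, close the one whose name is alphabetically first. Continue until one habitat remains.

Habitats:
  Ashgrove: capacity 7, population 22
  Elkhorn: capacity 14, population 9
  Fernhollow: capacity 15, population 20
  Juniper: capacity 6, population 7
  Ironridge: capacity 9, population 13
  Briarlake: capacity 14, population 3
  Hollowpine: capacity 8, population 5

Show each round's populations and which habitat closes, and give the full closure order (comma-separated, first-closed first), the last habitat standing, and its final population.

Round 1: Ashgrove=22 Briarlake=3 Elkhorn=9 Fernhollow=20 Hollowpine=5 Ironridge=13 Juniper=7 → close Ashgrove (overflow 15)
  22÷6 = 3 each, +1 to first 4
Round 2: Briarlake=7 Elkhorn=13 Fernhollow=24 Hollowpine=9 Ironridge=16 Juniper=10 → close Fernhollow (overflow 9)
  24÷5 = 4 each, +1 to first 4
Round 3: Briarlake=12 Elkhorn=18 Hollowpine=14 Ironridge=21 Juniper=14 → close Ironridge (overflow 12)
  21÷4 = 5 each, +1 to first 1
Round 4: Briarlake=18 Elkhorn=23 Hollowpine=19 Juniper=19 → close Juniper (overflow 13)
  19÷3 = 6 each, +1 to first 1
Round 5: Briarlake=25 Elkhorn=29 Hollowpine=25 → close Hollowpine (overflow 17)
  25÷2 = 12 each, +1 to first 1
Round 6: Briarlake=38 Elkhorn=41 → close Elkhorn (overflow 27)
  41÷1 = 41 each, +1 to first 0

Closure order: Ashgrove, Fernhollow, Ironridge, Juniper, Hollowpine, Elkhorn
Last habitat: Briarlake with 79 animals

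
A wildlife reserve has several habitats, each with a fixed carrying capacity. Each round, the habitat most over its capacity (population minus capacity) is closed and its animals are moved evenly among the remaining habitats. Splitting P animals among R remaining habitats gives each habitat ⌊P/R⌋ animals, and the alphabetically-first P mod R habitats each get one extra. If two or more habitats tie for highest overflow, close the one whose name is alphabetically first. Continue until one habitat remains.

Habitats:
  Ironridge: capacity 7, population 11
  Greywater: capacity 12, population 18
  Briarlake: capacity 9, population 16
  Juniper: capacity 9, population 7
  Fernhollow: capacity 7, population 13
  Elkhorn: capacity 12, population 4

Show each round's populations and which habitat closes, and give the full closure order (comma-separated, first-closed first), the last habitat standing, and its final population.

Closure order: Briarlake, Fernhollow, Greywater, Ironridge, Juniper
Last habitat: Elkhorn with 69 animals

Round 1: Briarlake=16 Elkhorn=4 Fernhollow=13 Greywater=18 Ironridge=11 Juniper=7 → close Briarlake (overflow 7)
  16÷5 = 3 each, +1 to first 1
Round 2: Elkhorn=8 Fernhollow=16 Greywater=21 Ironridge=14 Juniper=10 → close Fernhollow (overflow 9)
  16÷4 = 4 each, +1 to first 0
Round 3: Elkhorn=12 Greywater=25 Ironridge=18 Juniper=14 → close Greywater (overflow 13)
  25÷3 = 8 each, +1 to first 1
Round 4: Elkhorn=21 Ironridge=26 Juniper=22 → close Ironridge (overflow 19)
  26÷2 = 13 each, +1 to first 0
Round 5: Elkhorn=34 Juniper=35 → close Juniper (overflow 26)
  35÷1 = 35 each, +1 to first 0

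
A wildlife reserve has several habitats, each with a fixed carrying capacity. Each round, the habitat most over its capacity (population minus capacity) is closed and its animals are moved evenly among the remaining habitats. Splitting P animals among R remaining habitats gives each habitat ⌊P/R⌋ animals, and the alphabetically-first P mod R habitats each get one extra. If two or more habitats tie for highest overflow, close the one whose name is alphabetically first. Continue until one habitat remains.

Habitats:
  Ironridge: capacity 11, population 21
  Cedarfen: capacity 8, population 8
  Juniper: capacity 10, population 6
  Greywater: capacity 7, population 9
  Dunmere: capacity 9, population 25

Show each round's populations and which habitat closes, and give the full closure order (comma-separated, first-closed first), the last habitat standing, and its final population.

Round 1: Cedarfen=8 Dunmere=25 Greywater=9 Ironridge=21 Juniper=6 → close Dunmere (overflow 16)
  25÷4 = 6 each, +1 to first 1
Round 2: Cedarfen=15 Greywater=15 Ironridge=27 Juniper=12 → close Ironridge (overflow 16)
  27÷3 = 9 each, +1 to first 0
Round 3: Cedarfen=24 Greywater=24 Juniper=21 → close Greywater (overflow 17)
  24÷2 = 12 each, +1 to first 0
Round 4: Cedarfen=36 Juniper=33 → close Cedarfen (overflow 28)
  36÷1 = 36 each, +1 to first 0

Closure order: Dunmere, Ironridge, Greywater, Cedarfen
Last habitat: Juniper with 69 animals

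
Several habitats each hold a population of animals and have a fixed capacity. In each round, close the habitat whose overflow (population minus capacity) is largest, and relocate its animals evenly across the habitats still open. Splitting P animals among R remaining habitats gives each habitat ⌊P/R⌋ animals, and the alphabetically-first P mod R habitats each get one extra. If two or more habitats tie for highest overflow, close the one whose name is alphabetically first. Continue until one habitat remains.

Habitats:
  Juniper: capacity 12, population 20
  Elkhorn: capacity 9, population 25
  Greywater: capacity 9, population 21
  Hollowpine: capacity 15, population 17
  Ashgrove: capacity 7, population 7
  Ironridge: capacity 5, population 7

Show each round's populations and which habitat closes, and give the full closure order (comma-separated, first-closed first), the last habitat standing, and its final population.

Closure order: Elkhorn, Greywater, Juniper, Hollowpine, Ashgrove
Last habitat: Ironridge with 97 animals

Round 1: Ashgrove=7 Elkhorn=25 Greywater=21 Hollowpine=17 Ironridge=7 Juniper=20 → close Elkhorn (overflow 16)
  25÷5 = 5 each, +1 to first 0
Round 2: Ashgrove=12 Greywater=26 Hollowpine=22 Ironridge=12 Juniper=25 → close Greywater (overflow 17)
  26÷4 = 6 each, +1 to first 2
Round 3: Ashgrove=19 Hollowpine=29 Ironridge=18 Juniper=31 → close Juniper (overflow 19)
  31÷3 = 10 each, +1 to first 1
Round 4: Ashgrove=30 Hollowpine=39 Ironridge=28 → close Hollowpine (overflow 24)
  39÷2 = 19 each, +1 to first 1
Round 5: Ashgrove=50 Ironridge=47 → close Ashgrove (overflow 43)
  50÷1 = 50 each, +1 to first 0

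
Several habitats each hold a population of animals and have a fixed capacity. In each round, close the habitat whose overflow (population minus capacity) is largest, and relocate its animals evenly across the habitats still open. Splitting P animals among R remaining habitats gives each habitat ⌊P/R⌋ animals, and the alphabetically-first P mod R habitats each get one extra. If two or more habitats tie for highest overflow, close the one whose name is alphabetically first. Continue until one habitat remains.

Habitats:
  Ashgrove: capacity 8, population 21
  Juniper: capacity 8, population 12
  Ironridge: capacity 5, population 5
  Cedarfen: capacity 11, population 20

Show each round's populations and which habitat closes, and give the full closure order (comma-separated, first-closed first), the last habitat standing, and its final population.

Round 1: Ashgrove=21 Cedarfen=20 Ironridge=5 Juniper=12 → close Ashgrove (overflow 13)
  21÷3 = 7 each, +1 to first 0
Round 2: Cedarfen=27 Ironridge=12 Juniper=19 → close Cedarfen (overflow 16)
  27÷2 = 13 each, +1 to first 1
Round 3: Ironridge=26 Juniper=32 → close Juniper (overflow 24)
  32÷1 = 32 each, +1 to first 0

Closure order: Ashgrove, Cedarfen, Juniper
Last habitat: Ironridge with 58 animals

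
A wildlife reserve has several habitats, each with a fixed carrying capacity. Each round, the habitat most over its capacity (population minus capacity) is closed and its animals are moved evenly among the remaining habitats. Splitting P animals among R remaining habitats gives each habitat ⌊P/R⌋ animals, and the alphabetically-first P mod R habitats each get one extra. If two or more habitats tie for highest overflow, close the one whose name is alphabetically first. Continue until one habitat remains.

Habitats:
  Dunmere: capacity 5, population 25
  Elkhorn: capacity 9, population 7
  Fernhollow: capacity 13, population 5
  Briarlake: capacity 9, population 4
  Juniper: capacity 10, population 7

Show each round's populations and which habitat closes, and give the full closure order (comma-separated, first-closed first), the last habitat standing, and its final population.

Round 1: Briarlake=4 Dunmere=25 Elkhorn=7 Fernhollow=5 Juniper=7 → close Dunmere (overflow 20)
  25÷4 = 6 each, +1 to first 1
Round 2: Briarlake=11 Elkhorn=13 Fernhollow=11 Juniper=13 → close Elkhorn (overflow 4)
  13÷3 = 4 each, +1 to first 1
Round 3: Briarlake=16 Fernhollow=15 Juniper=17 → close Briarlake (overflow 7)
  16÷2 = 8 each, +1 to first 0
Round 4: Fernhollow=23 Juniper=25 → close Juniper (overflow 15)
  25÷1 = 25 each, +1 to first 0

Closure order: Dunmere, Elkhorn, Briarlake, Juniper
Last habitat: Fernhollow with 48 animals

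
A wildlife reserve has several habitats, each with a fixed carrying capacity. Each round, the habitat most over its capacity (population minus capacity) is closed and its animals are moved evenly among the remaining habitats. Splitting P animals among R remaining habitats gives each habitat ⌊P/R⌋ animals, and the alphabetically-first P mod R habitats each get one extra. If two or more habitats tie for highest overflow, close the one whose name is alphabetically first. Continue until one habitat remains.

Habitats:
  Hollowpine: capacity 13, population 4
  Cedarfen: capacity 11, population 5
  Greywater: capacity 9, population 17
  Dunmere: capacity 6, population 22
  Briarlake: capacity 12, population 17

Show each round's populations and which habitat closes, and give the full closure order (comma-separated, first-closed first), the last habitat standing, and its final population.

Closure order: Dunmere, Greywater, Briarlake, Cedarfen
Last habitat: Hollowpine with 65 animals

Round 1: Briarlake=17 Cedarfen=5 Dunmere=22 Greywater=17 Hollowpine=4 → close Dunmere (overflow 16)
  22÷4 = 5 each, +1 to first 2
Round 2: Briarlake=23 Cedarfen=11 Greywater=22 Hollowpine=9 → close Greywater (overflow 13)
  22÷3 = 7 each, +1 to first 1
Round 3: Briarlake=31 Cedarfen=18 Hollowpine=16 → close Briarlake (overflow 19)
  31÷2 = 15 each, +1 to first 1
Round 4: Cedarfen=34 Hollowpine=31 → close Cedarfen (overflow 23)
  34÷1 = 34 each, +1 to first 0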